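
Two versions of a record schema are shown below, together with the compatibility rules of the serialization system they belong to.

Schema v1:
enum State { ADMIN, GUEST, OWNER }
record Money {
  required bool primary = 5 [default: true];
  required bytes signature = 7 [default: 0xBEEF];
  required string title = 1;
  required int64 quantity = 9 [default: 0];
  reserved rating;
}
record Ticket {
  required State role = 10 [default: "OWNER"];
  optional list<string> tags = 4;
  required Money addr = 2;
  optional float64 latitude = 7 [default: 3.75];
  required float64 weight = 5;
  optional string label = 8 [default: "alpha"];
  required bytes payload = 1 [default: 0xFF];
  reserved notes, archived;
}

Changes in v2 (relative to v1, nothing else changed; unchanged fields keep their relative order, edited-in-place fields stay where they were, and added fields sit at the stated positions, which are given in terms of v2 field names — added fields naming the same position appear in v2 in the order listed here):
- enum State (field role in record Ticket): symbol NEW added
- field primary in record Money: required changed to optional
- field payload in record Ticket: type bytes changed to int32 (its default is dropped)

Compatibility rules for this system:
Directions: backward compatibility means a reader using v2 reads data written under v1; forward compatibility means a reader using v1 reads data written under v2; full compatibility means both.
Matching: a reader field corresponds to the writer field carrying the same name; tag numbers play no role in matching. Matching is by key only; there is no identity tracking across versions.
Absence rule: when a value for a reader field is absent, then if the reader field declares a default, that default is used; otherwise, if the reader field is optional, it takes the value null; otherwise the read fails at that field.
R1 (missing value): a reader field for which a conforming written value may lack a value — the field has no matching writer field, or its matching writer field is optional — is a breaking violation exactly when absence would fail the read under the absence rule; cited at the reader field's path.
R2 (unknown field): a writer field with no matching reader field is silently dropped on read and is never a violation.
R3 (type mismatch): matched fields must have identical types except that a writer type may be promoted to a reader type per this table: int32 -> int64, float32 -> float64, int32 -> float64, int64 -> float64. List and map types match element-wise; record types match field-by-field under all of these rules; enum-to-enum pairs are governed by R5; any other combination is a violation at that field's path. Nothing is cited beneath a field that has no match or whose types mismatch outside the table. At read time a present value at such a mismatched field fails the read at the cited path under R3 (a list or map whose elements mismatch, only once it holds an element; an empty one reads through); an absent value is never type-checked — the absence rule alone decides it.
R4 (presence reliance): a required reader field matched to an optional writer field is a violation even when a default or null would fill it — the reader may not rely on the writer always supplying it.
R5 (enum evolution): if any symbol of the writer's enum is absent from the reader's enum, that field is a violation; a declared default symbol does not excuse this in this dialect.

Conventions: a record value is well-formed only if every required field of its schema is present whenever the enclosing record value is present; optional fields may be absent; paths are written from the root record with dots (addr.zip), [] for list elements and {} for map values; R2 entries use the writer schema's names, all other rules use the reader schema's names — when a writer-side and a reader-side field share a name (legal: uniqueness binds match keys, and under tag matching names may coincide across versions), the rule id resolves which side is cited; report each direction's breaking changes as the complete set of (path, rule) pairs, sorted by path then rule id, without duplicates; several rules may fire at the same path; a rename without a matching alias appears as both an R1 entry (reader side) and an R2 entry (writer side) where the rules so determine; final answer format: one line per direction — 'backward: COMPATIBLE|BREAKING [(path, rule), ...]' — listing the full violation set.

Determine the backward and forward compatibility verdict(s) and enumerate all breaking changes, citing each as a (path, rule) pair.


arrows below run writer -> reader for Ticket
backward analysis of Ticket with v2 as reader and v1 as writer:
  role <- role (State -> State, writer required)
  tags <- tags (list<string> -> list<string>, writer optional)
  addr <- addr (Money -> Money, writer required)
  latitude <- latitude (float64 -> float64, writer optional)
  weight <- weight (float64 -> float64, writer required)
  label <- label (string -> string, writer optional)
  payload <- payload (bytes -> int32, writer required)
  addr.primary <- addr.primary (bool -> bool, writer required)
  addr.signature <- addr.signature (bytes -> bytes, writer required)
  addr.title <- addr.title (string -> string, writer required)
  addr.quantity <- addr.quantity (int64 -> int64, writer required)
  R3 fires at payload
  => backward verdict for Ticket: BREAKING, 1 violation(s)
forward analysis of Ticket with v1 as reader and v2 as writer:
  role <- role (State -> State, writer required)
  tags <- tags (list<string> -> list<string>, writer optional)
  addr <- addr (Money -> Money, writer required)
  latitude <- latitude (float64 -> float64, writer optional)
  weight <- weight (float64 -> float64, writer required)
  label <- label (string -> string, writer optional)
  payload <- payload (int32 -> bytes, writer required)
  addr.primary <- addr.primary (bool -> bool, writer optional)
  addr.signature <- addr.signature (bytes -> bytes, writer required)
  addr.title <- addr.title (string -> string, writer required)
  addr.quantity <- addr.quantity (int64 -> int64, writer required)
  R4 fires at addr.primary
  R3 fires at payload
  R5 fires at role
  => forward verdict for Ticket: BREAKING, 3 violation(s)

backward: BREAKING [(payload, R3)]; forward: BREAKING [(addr.primary, R4), (payload, R3), (role, R5)]


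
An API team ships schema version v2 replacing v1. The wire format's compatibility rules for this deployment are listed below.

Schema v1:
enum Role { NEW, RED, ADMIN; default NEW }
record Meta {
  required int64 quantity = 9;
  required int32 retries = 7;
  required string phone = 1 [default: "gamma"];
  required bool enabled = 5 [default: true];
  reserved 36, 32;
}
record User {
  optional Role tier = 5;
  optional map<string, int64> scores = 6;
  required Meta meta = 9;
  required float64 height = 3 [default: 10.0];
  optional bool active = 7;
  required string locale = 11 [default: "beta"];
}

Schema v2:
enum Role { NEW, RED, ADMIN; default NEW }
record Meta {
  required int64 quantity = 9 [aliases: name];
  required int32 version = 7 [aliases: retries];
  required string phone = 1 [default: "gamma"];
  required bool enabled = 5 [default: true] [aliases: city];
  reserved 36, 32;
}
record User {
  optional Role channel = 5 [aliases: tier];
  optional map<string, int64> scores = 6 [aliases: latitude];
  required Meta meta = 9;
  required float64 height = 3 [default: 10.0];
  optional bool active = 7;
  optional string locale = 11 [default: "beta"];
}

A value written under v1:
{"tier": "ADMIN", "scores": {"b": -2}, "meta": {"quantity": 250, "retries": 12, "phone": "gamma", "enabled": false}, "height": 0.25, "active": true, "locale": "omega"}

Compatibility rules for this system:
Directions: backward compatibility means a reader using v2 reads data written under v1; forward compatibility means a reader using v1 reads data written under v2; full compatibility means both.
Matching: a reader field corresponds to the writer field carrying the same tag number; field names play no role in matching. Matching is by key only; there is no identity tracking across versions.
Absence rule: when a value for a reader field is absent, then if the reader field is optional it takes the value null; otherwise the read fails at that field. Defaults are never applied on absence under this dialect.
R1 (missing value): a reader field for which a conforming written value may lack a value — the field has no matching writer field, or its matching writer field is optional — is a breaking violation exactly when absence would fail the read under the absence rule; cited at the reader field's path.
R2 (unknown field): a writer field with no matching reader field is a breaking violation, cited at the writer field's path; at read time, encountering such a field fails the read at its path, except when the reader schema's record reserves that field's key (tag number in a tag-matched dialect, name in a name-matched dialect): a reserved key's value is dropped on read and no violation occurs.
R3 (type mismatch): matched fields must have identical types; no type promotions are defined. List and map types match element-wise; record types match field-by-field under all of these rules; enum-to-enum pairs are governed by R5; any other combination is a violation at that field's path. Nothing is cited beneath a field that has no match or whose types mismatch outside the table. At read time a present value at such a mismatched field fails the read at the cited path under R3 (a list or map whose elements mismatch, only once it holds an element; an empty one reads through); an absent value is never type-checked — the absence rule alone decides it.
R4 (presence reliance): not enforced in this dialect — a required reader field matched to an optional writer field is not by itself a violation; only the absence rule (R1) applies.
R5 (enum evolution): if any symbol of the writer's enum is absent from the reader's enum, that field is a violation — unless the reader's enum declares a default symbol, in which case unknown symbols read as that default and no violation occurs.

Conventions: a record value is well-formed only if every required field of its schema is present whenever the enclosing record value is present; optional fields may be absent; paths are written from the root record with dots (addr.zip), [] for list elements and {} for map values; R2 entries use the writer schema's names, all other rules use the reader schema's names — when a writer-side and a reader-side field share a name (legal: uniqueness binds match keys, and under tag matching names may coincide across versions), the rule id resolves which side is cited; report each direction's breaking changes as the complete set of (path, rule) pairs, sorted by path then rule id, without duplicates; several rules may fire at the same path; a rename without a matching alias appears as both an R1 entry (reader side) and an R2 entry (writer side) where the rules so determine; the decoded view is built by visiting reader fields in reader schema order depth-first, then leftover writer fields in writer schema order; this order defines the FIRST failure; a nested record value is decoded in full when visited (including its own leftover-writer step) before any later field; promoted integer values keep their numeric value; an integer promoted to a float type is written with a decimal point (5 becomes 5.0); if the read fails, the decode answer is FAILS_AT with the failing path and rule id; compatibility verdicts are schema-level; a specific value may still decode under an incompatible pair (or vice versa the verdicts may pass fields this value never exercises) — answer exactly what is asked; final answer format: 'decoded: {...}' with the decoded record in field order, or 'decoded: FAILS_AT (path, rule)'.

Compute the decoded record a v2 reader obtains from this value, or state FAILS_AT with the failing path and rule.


the writer's type comes first in each User pair
decode (reader v2):
  channel := "ADMIN" (from writer tier)
  scores := {"b": -2}
  meta.quantity := 250
  meta.version := 12 (from writer retries)
  meta.phone := "gamma"
  meta.enabled := false
  height := 0.25
  active := true
  locale := "omega"
  => decoded: {"channel": "ADMIN", "scores": {"b": -2}, "meta": {"quantity": 250, "version": 12, "phone": "gamma", "enabled": false}, "height": 0.25, "active": true, "locale": "omega"}
the other User changes do not affect what is asked:
  field locale in record User: required changed to optional -> shifts the User verdicts, not this decode

decoded: {"channel": "ADMIN", "scores": {"b": -2}, "meta": {"quantity": 250, "version": 12, "phone": "gamma", "enabled": false}, "height": 0.25, "active": true, "locale": "omega"}


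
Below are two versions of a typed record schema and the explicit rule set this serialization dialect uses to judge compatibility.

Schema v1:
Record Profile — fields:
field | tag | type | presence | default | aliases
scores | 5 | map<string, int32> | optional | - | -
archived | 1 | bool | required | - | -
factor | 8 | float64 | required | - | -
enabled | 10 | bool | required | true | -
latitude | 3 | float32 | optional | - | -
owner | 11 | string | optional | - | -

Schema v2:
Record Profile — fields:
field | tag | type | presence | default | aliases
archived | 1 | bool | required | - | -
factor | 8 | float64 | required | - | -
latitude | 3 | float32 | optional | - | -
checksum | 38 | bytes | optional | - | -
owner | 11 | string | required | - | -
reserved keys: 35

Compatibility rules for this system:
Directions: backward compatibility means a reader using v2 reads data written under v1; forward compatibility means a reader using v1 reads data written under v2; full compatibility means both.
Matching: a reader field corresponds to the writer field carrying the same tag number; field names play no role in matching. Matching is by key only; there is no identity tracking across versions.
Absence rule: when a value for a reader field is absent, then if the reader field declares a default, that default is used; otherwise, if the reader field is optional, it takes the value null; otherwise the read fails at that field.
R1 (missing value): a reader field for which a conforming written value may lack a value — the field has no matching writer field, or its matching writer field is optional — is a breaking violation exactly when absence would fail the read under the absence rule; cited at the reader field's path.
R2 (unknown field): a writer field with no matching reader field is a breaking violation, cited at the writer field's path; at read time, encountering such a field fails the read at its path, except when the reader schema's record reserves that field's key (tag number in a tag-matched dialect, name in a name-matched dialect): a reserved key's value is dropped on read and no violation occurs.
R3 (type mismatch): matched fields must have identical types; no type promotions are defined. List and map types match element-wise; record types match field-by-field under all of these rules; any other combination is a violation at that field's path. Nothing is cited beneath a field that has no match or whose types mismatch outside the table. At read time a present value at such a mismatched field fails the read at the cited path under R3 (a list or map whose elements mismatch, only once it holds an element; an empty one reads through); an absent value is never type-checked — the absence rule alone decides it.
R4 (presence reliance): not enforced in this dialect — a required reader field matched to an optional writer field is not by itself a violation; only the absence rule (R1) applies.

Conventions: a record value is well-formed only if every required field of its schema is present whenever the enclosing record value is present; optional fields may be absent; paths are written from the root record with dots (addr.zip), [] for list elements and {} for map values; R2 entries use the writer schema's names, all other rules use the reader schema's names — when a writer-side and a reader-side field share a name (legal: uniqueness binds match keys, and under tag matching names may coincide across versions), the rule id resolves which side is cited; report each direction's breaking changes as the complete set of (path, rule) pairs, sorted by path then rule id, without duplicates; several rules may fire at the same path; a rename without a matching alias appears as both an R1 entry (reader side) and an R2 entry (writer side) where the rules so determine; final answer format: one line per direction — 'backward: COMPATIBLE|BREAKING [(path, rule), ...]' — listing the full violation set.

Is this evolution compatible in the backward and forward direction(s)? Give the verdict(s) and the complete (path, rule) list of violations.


arrows below run writer -> reader for Profile
backward for Profile (reader v2, writer v1):
  archived: bool -> bool, writer required; from archived
  factor: float64 -> float64, writer required; from factor
  latitude: float32 -> float32, writer optional; from latitude
  no writer field matches reader checksum
  owner: string -> string, writer optional; from owner
  scores (writer side), unknown to reader
  enabled (writer side), unknown to reader
  rule R2 violated at enabled
  rule R1 violated at owner
  rule R2 violated at scores
  => backward verdict for Profile: BREAKING, 3 violation(s)
forward for Profile (reader v1, writer v2):
  no writer field matches reader scores
  archived: bool -> bool, writer required; from archived
  factor: float64 -> float64, writer required; from factor
  no writer field matches reader enabled
  latitude: float32 -> float32, writer optional; from latitude
  owner: string -> string, writer required; from owner
  checksum (writer side), unknown to reader
  rule R2 violated at checksum
  => forward verdict for Profile: BREAKING, 1 violation(s)

backward: BREAKING [(enabled, R2), (owner, R1), (scores, R2)]; forward: BREAKING [(checksum, R2)]


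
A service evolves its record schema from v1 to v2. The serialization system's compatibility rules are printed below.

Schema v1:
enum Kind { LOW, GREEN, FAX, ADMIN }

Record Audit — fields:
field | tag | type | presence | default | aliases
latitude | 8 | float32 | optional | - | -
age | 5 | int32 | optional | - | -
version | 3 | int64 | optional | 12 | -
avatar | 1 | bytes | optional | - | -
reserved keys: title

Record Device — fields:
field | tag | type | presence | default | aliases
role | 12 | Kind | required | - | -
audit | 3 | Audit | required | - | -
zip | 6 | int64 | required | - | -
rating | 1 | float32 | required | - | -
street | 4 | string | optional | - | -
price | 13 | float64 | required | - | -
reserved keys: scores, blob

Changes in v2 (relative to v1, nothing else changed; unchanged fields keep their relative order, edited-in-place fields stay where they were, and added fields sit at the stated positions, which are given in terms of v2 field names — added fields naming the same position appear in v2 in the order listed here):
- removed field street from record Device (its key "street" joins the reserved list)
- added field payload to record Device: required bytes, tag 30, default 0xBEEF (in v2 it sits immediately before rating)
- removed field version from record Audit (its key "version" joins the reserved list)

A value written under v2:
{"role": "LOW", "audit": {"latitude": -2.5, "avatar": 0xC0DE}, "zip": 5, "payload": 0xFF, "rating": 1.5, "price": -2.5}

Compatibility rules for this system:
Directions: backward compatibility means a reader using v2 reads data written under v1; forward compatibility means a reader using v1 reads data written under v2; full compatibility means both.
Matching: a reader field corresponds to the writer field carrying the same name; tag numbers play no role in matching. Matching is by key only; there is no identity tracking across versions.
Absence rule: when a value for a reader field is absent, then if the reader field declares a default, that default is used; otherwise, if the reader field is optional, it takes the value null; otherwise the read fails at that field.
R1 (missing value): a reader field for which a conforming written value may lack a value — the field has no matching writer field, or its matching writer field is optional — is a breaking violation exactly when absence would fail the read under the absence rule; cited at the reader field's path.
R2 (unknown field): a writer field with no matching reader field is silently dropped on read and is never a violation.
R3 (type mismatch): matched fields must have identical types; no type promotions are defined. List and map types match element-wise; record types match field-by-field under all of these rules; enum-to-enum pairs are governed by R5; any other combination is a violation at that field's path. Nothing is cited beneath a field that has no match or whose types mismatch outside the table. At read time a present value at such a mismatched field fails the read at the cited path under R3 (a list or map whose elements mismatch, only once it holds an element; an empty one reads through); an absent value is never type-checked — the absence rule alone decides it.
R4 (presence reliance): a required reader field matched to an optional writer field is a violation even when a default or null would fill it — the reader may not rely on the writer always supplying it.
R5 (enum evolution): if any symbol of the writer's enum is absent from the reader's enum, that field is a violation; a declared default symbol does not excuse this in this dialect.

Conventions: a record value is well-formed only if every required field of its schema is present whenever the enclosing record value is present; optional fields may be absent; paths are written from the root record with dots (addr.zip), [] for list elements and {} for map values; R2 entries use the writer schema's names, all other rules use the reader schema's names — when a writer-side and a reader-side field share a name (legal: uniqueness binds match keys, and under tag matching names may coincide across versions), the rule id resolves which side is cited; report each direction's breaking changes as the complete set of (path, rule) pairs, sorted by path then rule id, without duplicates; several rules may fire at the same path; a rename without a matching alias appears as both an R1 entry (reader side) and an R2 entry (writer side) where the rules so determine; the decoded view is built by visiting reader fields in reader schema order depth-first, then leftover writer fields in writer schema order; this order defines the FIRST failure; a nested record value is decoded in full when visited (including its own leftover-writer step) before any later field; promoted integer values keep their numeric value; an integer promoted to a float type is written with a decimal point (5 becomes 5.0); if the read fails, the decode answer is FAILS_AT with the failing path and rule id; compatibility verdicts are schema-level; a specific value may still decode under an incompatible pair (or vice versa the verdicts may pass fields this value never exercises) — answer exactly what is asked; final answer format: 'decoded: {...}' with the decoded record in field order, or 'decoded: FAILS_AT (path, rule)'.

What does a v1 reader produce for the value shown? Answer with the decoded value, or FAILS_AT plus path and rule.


decoded: {"role": "LOW", "audit": {"latitude": -2.5, "age": null, "version": 12, "avatar": 0xC0DE}, "zip": 5, "rating": 1.5, "street": null, "price": -2.5}

arrows below run writer -> reader for Device
migrating the Device value to v1:
  role := "LOW"
  audit.latitude := -2.5
  audit.age := null (not supplied -> null)
  audit.version := 12 (no value, default fills)
  audit.avatar := 0xC0DE
  zip := 5
  rating := 1.5
  street := null (not supplied -> null)
  price := -2.5
  writer payload: unmatched, discarded
  => decoded: {"role": "LOW", "audit": {"latitude": -2.5, "age": null, "version": 12, "avatar": 0xC0DE}, "zip": 5, "rating": 1.5, "street": null, "price": -2.5}
the other Device changes do not affect what is asked:
  removed field street from record Device (its key "street" joins the reserved list) -> fires no rule on Device under this dialect and leaves the result unchanged
  added field payload to record Device: required bytes, tag 30, default 0xBEEF (in v2 it sits immediately before rating) -> fires no rule on Device under this dialect and leaves the result unchanged
  removed field version from record Audit (its key "version" joins the reserved list) -> fires no rule on Device under this dialect and leaves the result unchanged


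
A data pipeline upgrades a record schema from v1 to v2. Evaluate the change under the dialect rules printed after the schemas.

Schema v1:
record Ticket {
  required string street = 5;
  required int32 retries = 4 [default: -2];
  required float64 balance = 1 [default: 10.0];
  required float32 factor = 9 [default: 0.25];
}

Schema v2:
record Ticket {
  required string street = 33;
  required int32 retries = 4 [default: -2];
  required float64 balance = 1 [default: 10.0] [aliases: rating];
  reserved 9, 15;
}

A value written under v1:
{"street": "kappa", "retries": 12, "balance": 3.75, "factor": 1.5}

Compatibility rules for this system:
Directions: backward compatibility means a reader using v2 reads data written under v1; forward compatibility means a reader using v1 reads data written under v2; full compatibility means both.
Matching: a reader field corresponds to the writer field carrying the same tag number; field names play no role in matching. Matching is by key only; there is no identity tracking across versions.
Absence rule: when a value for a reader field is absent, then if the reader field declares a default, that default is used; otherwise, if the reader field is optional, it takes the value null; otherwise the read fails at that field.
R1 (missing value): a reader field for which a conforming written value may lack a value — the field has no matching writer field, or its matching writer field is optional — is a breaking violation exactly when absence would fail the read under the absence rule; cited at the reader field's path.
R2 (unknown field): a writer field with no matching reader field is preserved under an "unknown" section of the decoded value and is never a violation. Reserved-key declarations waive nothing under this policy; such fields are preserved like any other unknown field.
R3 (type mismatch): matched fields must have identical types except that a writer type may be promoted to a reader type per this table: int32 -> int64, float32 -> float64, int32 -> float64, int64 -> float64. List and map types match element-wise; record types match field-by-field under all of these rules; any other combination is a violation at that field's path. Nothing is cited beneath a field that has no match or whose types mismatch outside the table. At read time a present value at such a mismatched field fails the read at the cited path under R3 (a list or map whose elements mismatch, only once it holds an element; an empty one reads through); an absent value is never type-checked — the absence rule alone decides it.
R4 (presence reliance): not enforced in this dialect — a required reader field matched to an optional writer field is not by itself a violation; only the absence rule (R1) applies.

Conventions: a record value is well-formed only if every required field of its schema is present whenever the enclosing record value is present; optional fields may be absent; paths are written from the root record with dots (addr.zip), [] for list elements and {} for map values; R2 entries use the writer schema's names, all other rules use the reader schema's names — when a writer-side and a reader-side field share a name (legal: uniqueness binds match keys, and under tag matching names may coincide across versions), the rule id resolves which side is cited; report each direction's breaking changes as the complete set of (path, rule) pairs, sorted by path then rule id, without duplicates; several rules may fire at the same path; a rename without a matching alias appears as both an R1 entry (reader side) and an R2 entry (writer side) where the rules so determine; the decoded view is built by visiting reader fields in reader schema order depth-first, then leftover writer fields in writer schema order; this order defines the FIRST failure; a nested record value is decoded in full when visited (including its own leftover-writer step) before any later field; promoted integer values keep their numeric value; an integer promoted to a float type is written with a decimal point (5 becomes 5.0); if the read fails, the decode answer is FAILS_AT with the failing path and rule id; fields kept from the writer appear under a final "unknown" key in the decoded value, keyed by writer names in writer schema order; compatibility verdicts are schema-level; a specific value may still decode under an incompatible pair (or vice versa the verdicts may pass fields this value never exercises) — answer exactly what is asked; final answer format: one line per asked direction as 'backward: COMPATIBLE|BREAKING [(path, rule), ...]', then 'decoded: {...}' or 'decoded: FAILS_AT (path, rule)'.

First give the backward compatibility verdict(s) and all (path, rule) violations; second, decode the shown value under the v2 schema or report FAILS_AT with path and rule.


backward: BREAKING [(street, R1)]; decoded: FAILS_AT (street, R1)

in Ticket below, arrows point writer -> reader
backward pass over Ticket, reader schema v2, writer schema v1:
  street has no writer counterpart
  retries: paired with writer retries (int32 -> int32; writer required)
  balance: paired with writer balance (float64 -> float64; writer required)
  leftover writer field: street
  leftover writer field: factor
  breaking: (street, R1)
  backward on Ticket therefore BREAKING (1)
decoding the Ticket value with the v2 reader:
  read fails at street under R1 (no fill)
  => FAILS_AT (street, R1)
ruling out the remaining Ticket differences:
  removed field factor from record Ticket (its key 9 joins the reserved list) -> fires no rule on Ticket, leaving the asked answer as it is


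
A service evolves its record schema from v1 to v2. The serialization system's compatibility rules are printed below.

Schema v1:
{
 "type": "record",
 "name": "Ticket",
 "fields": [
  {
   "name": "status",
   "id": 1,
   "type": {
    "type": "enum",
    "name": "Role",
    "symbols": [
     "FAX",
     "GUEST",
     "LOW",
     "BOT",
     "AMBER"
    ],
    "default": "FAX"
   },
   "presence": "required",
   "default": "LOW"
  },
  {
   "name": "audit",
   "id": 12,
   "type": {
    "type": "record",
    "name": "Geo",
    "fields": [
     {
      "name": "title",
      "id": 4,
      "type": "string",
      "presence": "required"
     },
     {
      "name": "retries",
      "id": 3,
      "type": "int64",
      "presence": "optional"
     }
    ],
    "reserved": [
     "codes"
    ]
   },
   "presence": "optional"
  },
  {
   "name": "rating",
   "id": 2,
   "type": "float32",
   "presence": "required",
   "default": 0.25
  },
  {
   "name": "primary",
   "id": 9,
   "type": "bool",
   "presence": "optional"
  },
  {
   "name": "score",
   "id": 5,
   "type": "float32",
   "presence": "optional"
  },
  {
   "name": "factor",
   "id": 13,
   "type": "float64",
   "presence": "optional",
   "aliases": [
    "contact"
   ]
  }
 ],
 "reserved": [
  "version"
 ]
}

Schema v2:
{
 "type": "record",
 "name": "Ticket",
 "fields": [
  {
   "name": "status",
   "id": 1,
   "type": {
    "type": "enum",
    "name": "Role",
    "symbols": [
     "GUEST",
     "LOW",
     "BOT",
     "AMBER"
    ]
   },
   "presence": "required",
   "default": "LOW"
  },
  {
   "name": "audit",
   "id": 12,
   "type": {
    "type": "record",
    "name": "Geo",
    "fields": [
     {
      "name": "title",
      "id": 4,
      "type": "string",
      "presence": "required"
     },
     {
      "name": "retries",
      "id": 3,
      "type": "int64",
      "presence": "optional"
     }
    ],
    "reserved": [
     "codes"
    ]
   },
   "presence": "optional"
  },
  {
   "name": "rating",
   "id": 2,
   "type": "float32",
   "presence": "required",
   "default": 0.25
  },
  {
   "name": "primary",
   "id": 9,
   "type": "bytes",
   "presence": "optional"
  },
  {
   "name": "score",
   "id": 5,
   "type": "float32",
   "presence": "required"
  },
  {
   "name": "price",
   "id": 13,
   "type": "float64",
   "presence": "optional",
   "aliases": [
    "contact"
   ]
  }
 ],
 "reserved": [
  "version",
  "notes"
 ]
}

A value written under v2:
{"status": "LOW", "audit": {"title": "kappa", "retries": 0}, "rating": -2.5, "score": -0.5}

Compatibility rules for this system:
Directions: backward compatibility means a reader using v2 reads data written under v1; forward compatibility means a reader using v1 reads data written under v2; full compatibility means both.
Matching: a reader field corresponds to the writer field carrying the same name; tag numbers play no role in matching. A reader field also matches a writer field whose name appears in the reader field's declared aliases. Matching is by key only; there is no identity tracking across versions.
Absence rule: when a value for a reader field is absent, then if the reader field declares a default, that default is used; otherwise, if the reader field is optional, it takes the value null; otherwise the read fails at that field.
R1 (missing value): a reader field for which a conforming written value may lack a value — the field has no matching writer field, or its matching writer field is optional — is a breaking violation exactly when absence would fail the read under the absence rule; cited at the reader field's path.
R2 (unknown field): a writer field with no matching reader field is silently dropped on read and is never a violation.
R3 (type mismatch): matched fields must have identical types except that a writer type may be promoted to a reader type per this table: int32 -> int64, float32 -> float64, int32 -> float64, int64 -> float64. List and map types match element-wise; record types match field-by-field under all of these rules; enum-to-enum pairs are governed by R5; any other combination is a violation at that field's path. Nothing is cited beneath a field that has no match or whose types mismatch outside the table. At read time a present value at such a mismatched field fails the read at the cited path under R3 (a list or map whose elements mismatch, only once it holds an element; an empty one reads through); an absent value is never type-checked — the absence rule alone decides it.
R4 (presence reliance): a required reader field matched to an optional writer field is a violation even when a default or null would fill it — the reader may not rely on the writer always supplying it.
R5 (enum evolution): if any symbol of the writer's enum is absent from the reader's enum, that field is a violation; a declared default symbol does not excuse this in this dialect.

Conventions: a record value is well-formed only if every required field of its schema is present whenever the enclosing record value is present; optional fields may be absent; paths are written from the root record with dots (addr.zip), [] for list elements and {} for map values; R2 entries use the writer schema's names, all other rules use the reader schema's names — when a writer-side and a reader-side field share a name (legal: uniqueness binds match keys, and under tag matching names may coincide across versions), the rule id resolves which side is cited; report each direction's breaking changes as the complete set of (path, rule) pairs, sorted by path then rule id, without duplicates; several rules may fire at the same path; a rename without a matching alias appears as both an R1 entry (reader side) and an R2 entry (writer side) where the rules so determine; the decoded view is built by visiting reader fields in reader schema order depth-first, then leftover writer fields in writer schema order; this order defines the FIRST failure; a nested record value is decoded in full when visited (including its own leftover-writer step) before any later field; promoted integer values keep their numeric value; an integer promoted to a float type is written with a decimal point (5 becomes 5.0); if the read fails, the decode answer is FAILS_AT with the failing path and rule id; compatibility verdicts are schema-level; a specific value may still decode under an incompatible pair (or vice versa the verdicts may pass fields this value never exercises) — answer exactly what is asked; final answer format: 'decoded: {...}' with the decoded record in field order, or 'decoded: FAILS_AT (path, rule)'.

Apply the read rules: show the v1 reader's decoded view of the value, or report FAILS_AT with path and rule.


decoded: {"status": "LOW", "audit": {"title": "kappa", "retries": 0}, "rating": -2.5, "primary": null, "score": -0.5, "factor": null}

arrows below run writer -> reader for Ticket
decode (reader v1):
  status := "LOW"
  audit.title := "kappa"
  audit.retries := 0
  rating := -2.5
  primary := null (not supplied -> null)
  score := -0.5
  factor := null (not supplied -> null)
  => decoded: {"status": "LOW", "audit": {"title": "kappa", "retries": 0}, "rating": -2.5, "primary": null, "score": -0.5, "factor": null}
the rest of the Ticket diff is inert for this question:
  field primary in record Ticket: type bool changed to bytes -> schema-level compatibility only; this Ticket value's decode is unchanged
  enum Role (field status in record Ticket): symbol FAX removed (it was the default; the default is cleared) -> schema-level compatibility only; this Ticket value's decode is unchanged
  renamed field factor to price in record Ticket -> inert under this dialect — no rule fires on Ticket and the result does not move
  field score in record Ticket: optional changed to required -> schema-level compatibility only; this Ticket value's decode is unchanged


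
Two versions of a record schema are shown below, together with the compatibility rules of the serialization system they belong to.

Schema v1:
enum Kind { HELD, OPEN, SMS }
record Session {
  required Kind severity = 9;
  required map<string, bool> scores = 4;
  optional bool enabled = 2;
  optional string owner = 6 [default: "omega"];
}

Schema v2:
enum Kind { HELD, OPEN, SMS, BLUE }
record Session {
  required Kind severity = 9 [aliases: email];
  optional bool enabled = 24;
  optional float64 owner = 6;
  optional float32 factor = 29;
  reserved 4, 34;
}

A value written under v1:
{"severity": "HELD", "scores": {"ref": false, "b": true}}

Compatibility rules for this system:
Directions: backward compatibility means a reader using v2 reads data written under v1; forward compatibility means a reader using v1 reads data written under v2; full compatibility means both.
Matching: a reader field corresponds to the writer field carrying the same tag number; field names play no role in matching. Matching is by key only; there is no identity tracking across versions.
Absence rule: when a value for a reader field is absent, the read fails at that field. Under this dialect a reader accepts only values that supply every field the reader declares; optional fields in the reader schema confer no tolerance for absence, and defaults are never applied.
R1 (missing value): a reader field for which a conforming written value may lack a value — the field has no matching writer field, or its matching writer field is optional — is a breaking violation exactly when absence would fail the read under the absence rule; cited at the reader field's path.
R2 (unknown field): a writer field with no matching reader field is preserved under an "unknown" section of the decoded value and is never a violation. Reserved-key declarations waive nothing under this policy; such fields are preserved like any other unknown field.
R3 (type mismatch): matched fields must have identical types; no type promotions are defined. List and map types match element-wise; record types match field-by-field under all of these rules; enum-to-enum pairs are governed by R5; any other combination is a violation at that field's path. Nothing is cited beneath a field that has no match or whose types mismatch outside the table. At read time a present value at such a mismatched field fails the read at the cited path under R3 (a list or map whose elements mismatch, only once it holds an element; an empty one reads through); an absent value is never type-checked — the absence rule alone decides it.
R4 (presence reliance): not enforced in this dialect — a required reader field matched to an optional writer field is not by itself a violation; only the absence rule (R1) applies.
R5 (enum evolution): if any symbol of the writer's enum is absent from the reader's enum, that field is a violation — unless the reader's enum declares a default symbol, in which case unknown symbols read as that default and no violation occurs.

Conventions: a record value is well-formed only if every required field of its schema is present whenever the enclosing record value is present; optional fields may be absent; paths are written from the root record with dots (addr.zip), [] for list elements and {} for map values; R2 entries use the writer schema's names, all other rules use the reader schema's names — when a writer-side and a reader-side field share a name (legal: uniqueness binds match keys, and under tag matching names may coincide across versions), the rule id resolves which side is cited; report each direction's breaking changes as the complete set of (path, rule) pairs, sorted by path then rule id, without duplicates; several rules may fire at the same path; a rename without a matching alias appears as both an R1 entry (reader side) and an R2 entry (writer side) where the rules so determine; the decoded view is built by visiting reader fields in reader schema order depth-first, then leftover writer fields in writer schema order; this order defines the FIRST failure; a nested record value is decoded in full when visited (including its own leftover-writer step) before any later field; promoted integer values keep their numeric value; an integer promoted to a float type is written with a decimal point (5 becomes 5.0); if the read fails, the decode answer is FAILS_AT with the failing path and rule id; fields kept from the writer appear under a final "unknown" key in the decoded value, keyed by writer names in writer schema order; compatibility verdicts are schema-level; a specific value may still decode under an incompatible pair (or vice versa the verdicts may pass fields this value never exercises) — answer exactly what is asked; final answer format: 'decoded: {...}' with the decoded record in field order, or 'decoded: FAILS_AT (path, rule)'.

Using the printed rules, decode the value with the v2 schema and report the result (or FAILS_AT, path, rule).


decoded: FAILS_AT (enabled, R1)

each type pair in Session: writer, then reader
decode walk for Session under reader schema v2:
  severity := "HELD"
  read fails at enabled under R1 (no fill)
  => FAILS_AT (enabled, R1)
the other Session changes do not affect what is asked:
  enum Kind (field severity in record Session): symbol BLUE added -> affects the rule determinations only; this particular Session value decodes identically
  field owner in record Session: type string changed to float64 (its default is dropped) -> affects the rule determinations only; this particular Session value decodes identically
  removed field scores from record Session (its key 4 joins the reserved list) -> affects the rule determinations only; this particular Session value decodes identically
  added field factor to record Session: optional float32, tag 29 (in v2 it sits last) -> affects the rule determinations only; this particular Session value decodes identically
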